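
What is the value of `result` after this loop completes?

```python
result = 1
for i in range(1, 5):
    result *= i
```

4! = 24
`result` takes the values: 1 → 2 → 6 → 24

Answer: 24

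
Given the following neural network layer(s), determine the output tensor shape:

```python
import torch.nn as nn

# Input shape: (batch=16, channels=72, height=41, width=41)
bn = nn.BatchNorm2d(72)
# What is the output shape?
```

Input: (16, 72, 41, 41) -> Output: (16, 72, 41, 41)

Answer: (16, 72, 41, 41)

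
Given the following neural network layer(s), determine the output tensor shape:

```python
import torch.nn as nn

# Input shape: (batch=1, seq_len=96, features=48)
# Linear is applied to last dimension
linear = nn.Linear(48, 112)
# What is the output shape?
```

Input: (1, 96, 48) -> Output: (1, 96, 112)

Answer: (1, 96, 112)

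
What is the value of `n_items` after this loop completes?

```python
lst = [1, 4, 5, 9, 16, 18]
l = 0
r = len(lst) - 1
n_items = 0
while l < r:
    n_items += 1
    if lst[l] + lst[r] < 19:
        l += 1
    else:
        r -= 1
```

Steps to find pair summing to 19
`n_items` takes the values: 0 → 1 → 2 → 3 → 4 → 5

Answer: 5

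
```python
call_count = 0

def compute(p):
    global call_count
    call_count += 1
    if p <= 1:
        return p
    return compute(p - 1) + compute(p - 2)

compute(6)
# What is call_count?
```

Calls(p) = 1 + Calls(p-1) + Calls(p-2); Calls(0)=Calls(1)=1. For p=6 this gives 25.

Answer: 25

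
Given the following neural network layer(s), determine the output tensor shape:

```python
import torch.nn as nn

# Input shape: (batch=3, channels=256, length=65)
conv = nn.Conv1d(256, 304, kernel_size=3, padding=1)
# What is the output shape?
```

Input: (3, 256, 65) -> Output: (3, 304, 65)

Answer: (3, 304, 65)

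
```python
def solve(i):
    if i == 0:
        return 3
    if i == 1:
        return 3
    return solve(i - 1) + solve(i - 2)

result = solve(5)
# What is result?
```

Build up from base cases: solve(0)=3, solve(1)=3, solve(2)=6, solve(3)=9, solve(4)=15, solve(5)=24

Answer: 24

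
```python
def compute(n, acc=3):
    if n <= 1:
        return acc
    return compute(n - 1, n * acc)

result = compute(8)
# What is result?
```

Accumulator trace (n, acc): (8, 3) -> (7, 24) -> (6, 168) -> (5, 1008) -> (4, 5040) -> (3, 20160) -> (2, 60480) -> (1, 120960) -> return 120960

Answer: 120960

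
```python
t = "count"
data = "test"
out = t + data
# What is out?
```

Trace:
`t = "count"` → t = 'count'
`data = "test"` → data = 'test'
`out = t + data` → out = 'counttest'
So out = 'counttest'

Answer: 'counttest'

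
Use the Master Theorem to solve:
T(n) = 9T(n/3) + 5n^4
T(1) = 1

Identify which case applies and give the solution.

a=9, b=3, f(n)=5n^4. log_3(9) = 2. Since c=4 > 2 and the regularity condition holds (9(n/3)^4 = (9/3^4)n^4 with 9/3^4 < 1), Case 3 applies: T(n) = Θ(f(n)) = O(n^4).

Answer: O(n^4) - Case 3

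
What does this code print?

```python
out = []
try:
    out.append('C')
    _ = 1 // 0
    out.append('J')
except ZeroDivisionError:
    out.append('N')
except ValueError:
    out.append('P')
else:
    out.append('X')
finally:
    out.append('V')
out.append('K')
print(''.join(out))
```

Execution trace: 'C' (try body) → 'N' (except ZeroDivisionError) → 'V' (finally) → 'K' (after the try/except). Output: CNVK

Answer: CNVK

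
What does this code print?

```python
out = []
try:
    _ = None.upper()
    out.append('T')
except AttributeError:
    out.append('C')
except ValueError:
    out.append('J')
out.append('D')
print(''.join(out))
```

Execution trace: 'C' (except AttributeError) → 'D' (after the try/except). Output: CD

Answer: CD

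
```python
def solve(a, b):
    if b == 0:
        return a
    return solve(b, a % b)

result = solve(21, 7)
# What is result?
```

solve(21, 7) -> solve(7, 0) -> 7

Answer: 7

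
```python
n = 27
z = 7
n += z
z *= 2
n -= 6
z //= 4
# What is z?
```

Trace:
`n = 27` → n = 27
`z = 7` → z = 7
`n += z` → n = 34
`z *= 2` → z = 14
`n -= 6` → n = 28
`z //= 4` → z = 3
So z = 3

Answer: 3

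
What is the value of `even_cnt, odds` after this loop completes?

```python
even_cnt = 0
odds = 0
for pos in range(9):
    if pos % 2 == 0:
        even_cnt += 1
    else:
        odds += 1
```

Count evens and odds in range(9)
`even_cnt, odds` takes the values: (0, 0) → (1, 0) → (1, 1) → (2, 1) → (2, 2) → (3, 2) → (3, 3) → (4, 3) → (4, 4) → (5, 4)

Answer: 5, 4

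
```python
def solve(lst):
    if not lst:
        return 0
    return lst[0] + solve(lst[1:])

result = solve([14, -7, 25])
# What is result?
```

14 + (-7) + 25 + 0 = 32

Answer: 32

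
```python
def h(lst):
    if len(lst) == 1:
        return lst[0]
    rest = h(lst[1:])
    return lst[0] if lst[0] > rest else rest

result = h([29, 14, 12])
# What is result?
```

Recursive max over [29, 14, 12] = 29

Answer: 29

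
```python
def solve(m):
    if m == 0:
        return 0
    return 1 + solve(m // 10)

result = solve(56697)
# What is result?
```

Count of digits of 56697: 5

Answer: 5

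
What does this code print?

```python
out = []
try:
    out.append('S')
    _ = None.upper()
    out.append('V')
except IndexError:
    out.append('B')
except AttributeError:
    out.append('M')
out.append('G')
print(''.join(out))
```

Execution trace: 'S' (try body) → 'M' (except AttributeError) → 'G' (after the try/except). Output: SMG

Answer: SMG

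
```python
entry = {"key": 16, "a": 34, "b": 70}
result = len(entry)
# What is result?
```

Trace:
`entry = {"key": 16, "a": 34, "b": 70}` → entry = {'key': 16, 'a': 34, 'b': 70}
`result = len(entry)` → result = 3
So result = 3

Answer: 3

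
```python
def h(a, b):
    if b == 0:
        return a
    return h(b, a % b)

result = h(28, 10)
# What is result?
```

h(28, 10) -> h(10, 8) -> h(8, 2) -> h(2, 0) -> 2

Answer: 2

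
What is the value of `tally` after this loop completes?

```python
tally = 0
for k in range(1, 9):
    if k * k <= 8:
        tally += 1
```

Count numbers where k² ≤ 8
`tally` takes the values: 0 → 1 → 2

Answer: 2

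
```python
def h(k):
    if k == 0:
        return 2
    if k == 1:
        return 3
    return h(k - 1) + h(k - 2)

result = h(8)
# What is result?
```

Build up from base cases: h(0)=2, h(1)=3, h(2)=5, h(3)=8, h(4)=13, h(5)=21, h(6)=34, ..., h(8)=89

Answer: 89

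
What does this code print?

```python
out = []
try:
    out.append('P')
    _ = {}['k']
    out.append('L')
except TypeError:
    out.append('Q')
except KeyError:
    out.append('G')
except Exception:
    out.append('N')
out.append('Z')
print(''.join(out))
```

Execution trace: 'P' (try body) → 'G' (except KeyError) → 'Z' (after the try/except). Output: PGZ

Answer: PGZ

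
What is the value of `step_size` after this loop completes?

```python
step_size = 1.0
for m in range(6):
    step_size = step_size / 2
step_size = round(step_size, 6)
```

Halving LR 6 times: 1 / 2^6
`step_size` takes the values: 1.0 → 0.5 → 0.25 → 0.125 → 0.0625 → 0.03125 → 0.015625

Answer: 0.015625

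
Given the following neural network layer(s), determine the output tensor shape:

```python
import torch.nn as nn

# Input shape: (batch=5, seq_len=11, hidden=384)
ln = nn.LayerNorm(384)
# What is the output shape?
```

Input: (5, 11, 384) -> Output: (5, 11, 384)

Answer: (5, 11, 384)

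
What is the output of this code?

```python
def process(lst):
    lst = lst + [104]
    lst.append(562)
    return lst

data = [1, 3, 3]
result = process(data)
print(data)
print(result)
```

Key concept: rebinding parameter vs mutation.
Step by step:
`data = [1, 3, 3]` → data = [1, 3, 3]
`result = process(data)` → result = [1, 3, 3, 104, 562]
`print(data)` → prints [1, 3, 3]
`print(result)` → prints [1, 3, 3, 104, 562]

Answer:
[1, 3, 3]
[1, 3, 3, 104, 562]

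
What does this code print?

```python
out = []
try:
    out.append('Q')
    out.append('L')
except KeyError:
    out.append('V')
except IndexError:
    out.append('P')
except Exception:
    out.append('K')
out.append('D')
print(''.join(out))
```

Execution trace: 'Q' (try body) → 'L' (try body, no exception) → 'D' (after the try/except). Output: QLD

Answer: QLD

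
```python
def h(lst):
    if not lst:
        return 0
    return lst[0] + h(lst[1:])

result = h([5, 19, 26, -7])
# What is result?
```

5 + 19 + 26 + (-7) + 0 = 43

Answer: 43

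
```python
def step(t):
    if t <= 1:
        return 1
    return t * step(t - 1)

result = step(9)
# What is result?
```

step(9) = 9 * 8 * 7 * 6 * 5 * 4 * 3 * 2 * 1 = 362880

Answer: 362880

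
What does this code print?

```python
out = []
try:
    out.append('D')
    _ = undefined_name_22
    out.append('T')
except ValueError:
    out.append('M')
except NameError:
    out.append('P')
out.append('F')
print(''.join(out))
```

Execution trace: 'D' (try body) → 'P' (except NameError) → 'F' (after the try/except). Output: DPF

Answer: DPF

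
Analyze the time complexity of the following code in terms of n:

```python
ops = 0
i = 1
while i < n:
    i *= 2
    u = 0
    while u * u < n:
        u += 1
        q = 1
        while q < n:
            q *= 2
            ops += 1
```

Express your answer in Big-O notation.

Each loop level contributes: log n × √n × log n. Multiplying the contributions gives O(√n log² n).

Answer: O(√n log² n)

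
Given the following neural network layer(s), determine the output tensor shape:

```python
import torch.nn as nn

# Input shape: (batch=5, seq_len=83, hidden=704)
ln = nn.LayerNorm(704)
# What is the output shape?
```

Input: (5, 83, 704) -> Output: (5, 83, 704)

Answer: (5, 83, 704)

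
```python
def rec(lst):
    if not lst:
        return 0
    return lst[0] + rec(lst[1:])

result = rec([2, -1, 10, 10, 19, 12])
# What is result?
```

2 + (-1) + 10 + 10 + 19 + 12 + 0 = 52

Answer: 52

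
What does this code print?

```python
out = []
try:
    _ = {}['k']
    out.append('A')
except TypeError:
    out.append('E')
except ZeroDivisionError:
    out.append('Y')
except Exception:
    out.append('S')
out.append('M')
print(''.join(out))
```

Execution trace: 'S' (except Exception) → 'M' (after the try/except). Output: SM

Answer: SM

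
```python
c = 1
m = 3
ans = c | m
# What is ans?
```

Trace:
`c = 1` → c = 1
`m = 3` → m = 3
`ans = c | m` → ans = 3
So ans = 3

Answer: 3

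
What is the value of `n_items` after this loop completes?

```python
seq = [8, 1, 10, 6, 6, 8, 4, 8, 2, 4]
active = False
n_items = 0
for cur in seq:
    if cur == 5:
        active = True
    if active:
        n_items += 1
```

Count elements after first 5 in [8, 1, 10, 6, 6, 8, 4, 8, 2, 4]
`n_items` takes the values: 0

Answer: 0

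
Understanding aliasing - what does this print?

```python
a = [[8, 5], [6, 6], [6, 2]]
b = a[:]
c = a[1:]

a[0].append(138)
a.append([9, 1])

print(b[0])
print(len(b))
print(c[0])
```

Key concept: slice with nested mutation.
Step by step:
`a = [[8, 5], [6, 6], [6, 2]]` → a = [[8, 5], [6, 6], [6, 2]]
`b = a[:]` → b = [[8, 5], [6, 6], [6, 2]]
`c = a[1:]` → c = [[6, 6], [6, 2]]
`a[0].append(138)` → a = [[8, 5, 138], [6, 6], [6, 2]]; b = [[8, 5, 138], [6, 6], [6, 2]]
`a.append([9, 1])` → a = [[8, 5, 138], [6, 6], [6, 2], [9, 1]]
`print(b[0])` → prints [8, 5, 138]
`print(len(b))` → prints 3
`print(c[0])` → prints [6, 6]

Answer:
[8, 5, 138]
3
[6, 6]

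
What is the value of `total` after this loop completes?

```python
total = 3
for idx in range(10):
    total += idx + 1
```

Start at 3, add 1 to 10 = 58
`total` takes the values: 3 → 4 → 6 → 9 → 13 → 18 → 24 → 31 → 39 → 48 → 58

Answer: 58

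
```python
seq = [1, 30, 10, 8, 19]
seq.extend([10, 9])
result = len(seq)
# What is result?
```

Trace:
`seq = [1, 30, 10, 8, 19]` → seq = [1, 30, 10, 8, 19]
`seq.extend([10, 9])` → seq = [1, 30, 10, 8, 19, 10, 9]
`result = len(seq)` → result = 7
So result = 7

Answer: 7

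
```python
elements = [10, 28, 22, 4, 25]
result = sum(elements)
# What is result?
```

Trace:
`elements = [10, 28, 22, 4, 25]` → elements = [10, 28, 22, 4, 25]
`result = sum(elements)` → result = 89
So result = 89

Answer: 89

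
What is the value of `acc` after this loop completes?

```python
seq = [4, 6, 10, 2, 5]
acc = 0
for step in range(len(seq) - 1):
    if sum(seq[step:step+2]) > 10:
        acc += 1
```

Count windows with sum > 10
`acc` takes the values: 0 → 1 → 2

Answer: 2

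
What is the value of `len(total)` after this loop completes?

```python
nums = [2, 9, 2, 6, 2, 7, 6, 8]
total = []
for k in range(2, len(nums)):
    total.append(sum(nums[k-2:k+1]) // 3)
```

Number of 3-element averages
`total` takes the values: [] → [4] → [4, 5] → [4, 5, 3] → [4, 5, 3, 5] → [4, 5, 3, 5, 5] → [4, 5, 3, 5, 5, 7]
So `len(total)` = 6

Answer: 6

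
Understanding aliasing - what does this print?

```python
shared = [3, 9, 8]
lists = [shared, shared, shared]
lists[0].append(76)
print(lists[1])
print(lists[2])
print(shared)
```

Key concept: list of same reference.
Step by step:
`shared = [3, 9, 8]` → shared = [3, 9, 8]
`lists = [shared, shared, shared]` → lists = [[3, 9, 8], [3, 9, 8], [3, 9, 8]]
`lists[0].append(76)` → shared = [3, 9, 8, 76]; lists = [[3, 9, 8, 76], [3, 9, 8, 76], [3, 9, 8, 76]]
`print(lists[1])` → prints [3, 9, 8, 76]
`print(lists[2])` → prints [3, 9, 8, 76]
`print(shared)` → prints [3, 9, 8, 76]

Answer:
[3, 9, 8, 76]
[3, 9, 8, 76]
[3, 9, 8, 76]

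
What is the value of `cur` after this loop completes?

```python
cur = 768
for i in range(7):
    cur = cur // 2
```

Halve 7 times: 768 // 2^7 = 6
`cur` takes the values: 768 → 384 → 192 → 96 → 48 → 24 → 12 → 6

Answer: 6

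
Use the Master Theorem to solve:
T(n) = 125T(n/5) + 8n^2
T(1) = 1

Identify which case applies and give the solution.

a=125, b=5, f(n)=8n^2. log_5(125) = 3. Since c=2 < 3, Case 1 applies: T(n) = Θ(n^log_b(a)) = O(n^3).

Answer: O(n^3) - Case 1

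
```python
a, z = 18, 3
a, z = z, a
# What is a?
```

Trace:
`a, z = 18, 3` → a = 18; z = 3
`a, z = z, a` → a = 3; z = 18
So a = 3

Answer: 3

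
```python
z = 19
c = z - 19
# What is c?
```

Trace:
`z = 19` → z = 19
`c = z - 19` → c = 0
So c = 0

Answer: 0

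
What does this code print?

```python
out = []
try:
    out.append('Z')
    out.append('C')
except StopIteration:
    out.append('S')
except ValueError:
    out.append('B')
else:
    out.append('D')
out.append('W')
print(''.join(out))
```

Execution trace: 'Z' (try body) → 'C' (try body, no exception) → 'D' (else) → 'W' (after the try/except). Output: ZCDW

Answer: ZCDW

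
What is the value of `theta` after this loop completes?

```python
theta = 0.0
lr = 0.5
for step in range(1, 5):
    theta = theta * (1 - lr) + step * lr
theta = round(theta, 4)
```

Moving average with lr=0.5
`theta` takes the values: 0.0 → 0.5 → 1.25 → 2.125 → 3.0625

Answer: 3.0625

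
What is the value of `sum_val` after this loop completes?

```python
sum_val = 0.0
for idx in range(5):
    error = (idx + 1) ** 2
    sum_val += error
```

Sum of squared losses 1² + 2² + ... + 5²
`sum_val` takes the values: 0.0 → 1.0 → 5.0 → 14.0 → 30.0 → 55.0

Answer: 55.0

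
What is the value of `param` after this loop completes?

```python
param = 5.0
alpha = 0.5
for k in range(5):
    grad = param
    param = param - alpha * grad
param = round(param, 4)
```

Gradient descent: w = 5.0 * (1 - 0.5)^5
`param` takes the values: 5.0 → 2.5 → 1.25 → 0.625 → 0.3125 → 0.15625 → 0.1562

Answer: 0.1562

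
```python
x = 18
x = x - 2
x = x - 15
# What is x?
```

Trace:
`x = 18` → x = 18
`x = x - 2` → x = 16
`x = x - 15` → x = 1
So x = 1

Answer: 1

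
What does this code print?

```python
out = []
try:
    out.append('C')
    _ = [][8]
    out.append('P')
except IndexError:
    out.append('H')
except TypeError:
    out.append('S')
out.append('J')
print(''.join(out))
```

Execution trace: 'C' (try body) → 'H' (except IndexError) → 'J' (after the try/except). Output: CHJ

Answer: CHJ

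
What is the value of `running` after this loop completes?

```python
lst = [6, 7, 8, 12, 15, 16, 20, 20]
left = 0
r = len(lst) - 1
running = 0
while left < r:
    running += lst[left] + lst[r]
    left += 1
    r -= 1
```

Sum of pairs from ends
`running` takes the values: 0 → 26 → 53 → 77 → 104

Answer: 104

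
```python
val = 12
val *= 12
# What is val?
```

Trace:
`val = 12` → val = 12
`val *= 12` → val = 144
So val = 144

Answer: 144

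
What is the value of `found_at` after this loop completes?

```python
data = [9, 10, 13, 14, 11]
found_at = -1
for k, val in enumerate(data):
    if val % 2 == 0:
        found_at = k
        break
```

First even number index in [9, 10, 13, 14, 11]
`found_at` takes the values: -1 → 1

Answer: 1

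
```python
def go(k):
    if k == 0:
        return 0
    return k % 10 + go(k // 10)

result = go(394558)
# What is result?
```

Sum of digits of 394558: 8 + 5 + 5 + 4 + 9 + 3 = 34

Answer: 34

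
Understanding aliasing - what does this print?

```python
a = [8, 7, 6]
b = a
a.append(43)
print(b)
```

Key concept: basic list aliasing.
Step by step:
`a = [8, 7, 6]` → a = [8, 7, 6]
`b = a` → b = [8, 7, 6] (same object as a)
`a.append(43)` → a = [8, 7, 6, 43] (same object as b); b = [8, 7, 6, 43] (same object as a)
`print(b)` → prints [8, 7, 6, 43]

Answer: [8, 7, 6, 43]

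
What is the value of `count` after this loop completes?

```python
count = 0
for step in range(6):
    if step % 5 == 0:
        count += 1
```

Count numbers divisible by 5 in range(6)
`count` takes the values: 0 → 1 → 2

Answer: 2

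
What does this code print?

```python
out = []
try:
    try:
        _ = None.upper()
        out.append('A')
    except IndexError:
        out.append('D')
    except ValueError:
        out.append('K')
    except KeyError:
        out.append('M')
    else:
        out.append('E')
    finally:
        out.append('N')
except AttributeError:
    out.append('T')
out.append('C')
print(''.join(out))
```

Execution trace: 'N' (finally) → 'T' (outer except AttributeError) → 'C' (after the try/except). Output: NTC

Answer: NTC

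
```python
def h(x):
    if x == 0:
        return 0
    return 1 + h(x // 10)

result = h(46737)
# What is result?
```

Count of digits of 46737: 5

Answer: 5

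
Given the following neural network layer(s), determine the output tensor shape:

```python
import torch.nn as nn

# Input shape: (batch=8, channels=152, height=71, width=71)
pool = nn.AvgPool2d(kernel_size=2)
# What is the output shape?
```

Input: (8, 152, 71, 71) -> Output: (8, 152, 35, 35)

Answer: (8, 152, 35, 35)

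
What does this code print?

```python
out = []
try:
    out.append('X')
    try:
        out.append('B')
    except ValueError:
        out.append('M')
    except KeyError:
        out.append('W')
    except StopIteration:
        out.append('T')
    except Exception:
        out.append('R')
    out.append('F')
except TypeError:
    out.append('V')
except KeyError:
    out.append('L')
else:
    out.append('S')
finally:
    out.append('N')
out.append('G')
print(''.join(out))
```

Execution trace: 'X' (try body) → 'B' (inner try body, no exception) → 'F' (try body, no exception) → 'S' (else) → 'N' (finally) → 'G' (after the try/except). Output: XBFSNG

Answer: XBFSNG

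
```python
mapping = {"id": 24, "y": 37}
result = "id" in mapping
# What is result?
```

Trace:
`mapping = {"id": 24, "y": 37}` → mapping = {'id': 24, 'y': 37}
`result = "id" in mapping` → result = True
So result = True

Answer: True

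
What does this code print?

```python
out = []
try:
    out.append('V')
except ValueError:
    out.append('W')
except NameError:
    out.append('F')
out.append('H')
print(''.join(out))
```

Execution trace: 'V' (try body, no exception) → 'H' (after the try/except). Output: VH

Answer: VH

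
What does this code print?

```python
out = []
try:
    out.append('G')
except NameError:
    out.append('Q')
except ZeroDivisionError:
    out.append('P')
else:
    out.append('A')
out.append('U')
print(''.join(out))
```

Execution trace: 'G' (try body, no exception) → 'A' (else) → 'U' (after the try/except). Output: GAU

Answer: GAU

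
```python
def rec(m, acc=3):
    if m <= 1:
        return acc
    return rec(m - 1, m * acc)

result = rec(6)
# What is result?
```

Accumulator trace (n, acc): (6, 3) -> (5, 18) -> (4, 90) -> (3, 360) -> (2, 1080) -> (1, 2160) -> return 2160

Answer: 2160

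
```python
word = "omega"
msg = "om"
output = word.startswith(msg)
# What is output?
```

Trace:
`word = "omega"` → word = 'omega'
`msg = "om"` → msg = 'om'
`output = word.startswith(msg)` → output = True
So output = True

Answer: True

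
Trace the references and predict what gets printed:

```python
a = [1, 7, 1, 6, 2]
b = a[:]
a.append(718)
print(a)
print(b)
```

Key concept: slice [:] creates copy.
Step by step:
`a = [1, 7, 1, 6, 2]` → a = [1, 7, 1, 6, 2]
`b = a[:]` → b = [1, 7, 1, 6, 2]
`a.append(718)` → a = [1, 7, 1, 6, 2, 718]
`print(a)` → prints [1, 7, 1, 6, 2, 718]
`print(b)` → prints [1, 7, 1, 6, 2]

Answer:
[1, 7, 1, 6, 2, 718]
[1, 7, 1, 6, 2]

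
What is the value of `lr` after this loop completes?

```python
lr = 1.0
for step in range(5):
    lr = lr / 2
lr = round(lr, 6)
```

Halving LR 5 times: 1 / 2^5
`lr` takes the values: 1.0 → 0.5 → 0.25 → 0.125 → 0.0625 → 0.03125

Answer: 0.03125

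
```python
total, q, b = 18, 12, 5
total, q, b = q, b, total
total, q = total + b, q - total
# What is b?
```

Trace:
`total, q, b = 18, 12, 5` → total = 18; q = 12; b = 5
`total, q, b = q, b, total` → total = 12; q = 5; b = 18
`total, q = total + b, q - total` → total = 30; q = -7
So b = 18

Answer: 18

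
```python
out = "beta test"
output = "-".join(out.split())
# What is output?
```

Trace:
`out = "beta test"` → out = 'beta test'
`output = "-".join(out.split())` → output = 'beta-test'
So output = 'beta-test'

Answer: 'beta-test'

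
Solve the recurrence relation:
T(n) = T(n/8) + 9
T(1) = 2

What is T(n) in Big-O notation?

Each step divides n by 8 and adds 9. After log_8(n) steps we reach T(1)=2. So T(n) = 9·log_8(n) + 2 = O(log n).

Answer: O(log n)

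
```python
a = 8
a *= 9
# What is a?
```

Trace:
`a = 8` → a = 8
`a *= 9` → a = 72
So a = 72

Answer: 72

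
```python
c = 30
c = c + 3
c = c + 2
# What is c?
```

Trace:
`c = 30` → c = 30
`c = c + 3` → c = 33
`c = c + 2` → c = 35
So c = 35

Answer: 35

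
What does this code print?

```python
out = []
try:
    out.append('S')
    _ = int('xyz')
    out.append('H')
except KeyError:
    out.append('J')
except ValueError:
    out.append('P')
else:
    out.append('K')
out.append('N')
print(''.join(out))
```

Execution trace: 'S' (try body) → 'P' (except ValueError) → 'N' (after the try/except). Output: SPN

Answer: SPN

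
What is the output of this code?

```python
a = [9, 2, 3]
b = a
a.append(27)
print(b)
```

Key concept: basic list aliasing.
Step by step:
`a = [9, 2, 3]` → a = [9, 2, 3]
`b = a` → b = [9, 2, 3] (same object as a)
`a.append(27)` → a = [9, 2, 3, 27] (same object as b); b = [9, 2, 3, 27] (same object as a)
`print(b)` → prints [9, 2, 3, 27]

Answer: [9, 2, 3, 27]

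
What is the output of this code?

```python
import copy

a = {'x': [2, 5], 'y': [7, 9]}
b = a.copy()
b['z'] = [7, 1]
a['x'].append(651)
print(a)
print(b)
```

Key concept: shallow copy of dict with mutable values.
Step by step:
`a = {'x': [2, 5], 'y': [7, 9]}` → a = {'x': [2, 5], 'y': [7, 9]}
`b = a.copy()` → b = {'x': [2, 5], 'y': [7, 9]}
`b['z'] = [7, 1]` → b = {'x': [2, 5], 'y': [7, 9], 'z': [7, 1]}
`a['x'].append(651)` → a = {'x': [2, 5, 651], 'y': [7, 9]}; b = {'x': [2, 5, 651], 'y': [7, 9], 'z': [7, 1]}
`print(a)` → prints {'x': [2, 5, 651], 'y': [7, 9]}
`print(b)` → prints {'x': [2, 5, 651], 'y': [7, 9], 'z': [7, 1]}

Answer:
{'x': [2, 5, 651], 'y': [7, 9]}
{'x': [2, 5, 651], 'y': [7, 9], 'z': [7, 1]}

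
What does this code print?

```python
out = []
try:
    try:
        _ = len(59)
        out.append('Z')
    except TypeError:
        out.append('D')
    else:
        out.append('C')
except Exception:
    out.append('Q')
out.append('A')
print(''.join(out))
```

Execution trace: 'D' (inner except TypeError) → 'A' (after the try/except). Output: DA

Answer: DA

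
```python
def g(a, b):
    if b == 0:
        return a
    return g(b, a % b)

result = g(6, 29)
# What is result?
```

g(6, 29) -> g(29, 6) -> g(6, 5) -> g(5, 1) -> g(1, 0) -> 1

Answer: 1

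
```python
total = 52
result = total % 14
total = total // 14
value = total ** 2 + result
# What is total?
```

Trace:
`total = 52` → total = 52
`result = total % 14` → result = 10
`total = total // 14` → total = 3
`value = total ** 2 + result` → value = 19
So total = 3

Answer: 3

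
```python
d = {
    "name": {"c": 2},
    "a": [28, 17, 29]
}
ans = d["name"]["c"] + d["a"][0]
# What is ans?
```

Trace:
`d = { ...` → d = {'name': {'c': 2}, 'a': [28, 17, 29]}
`ans = d["name"]["c"] + d["a"][0]` → ans = 30
So ans = 30

Answer: 30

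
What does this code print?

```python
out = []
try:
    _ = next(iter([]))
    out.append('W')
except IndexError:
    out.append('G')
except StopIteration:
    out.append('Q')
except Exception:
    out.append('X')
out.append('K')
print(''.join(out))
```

Execution trace: 'Q' (except StopIteration) → 'K' (after the try/except). Output: QK

Answer: QK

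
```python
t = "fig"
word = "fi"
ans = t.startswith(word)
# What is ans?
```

Trace:
`t = "fig"` → t = 'fig'
`word = "fi"` → word = 'fi'
`ans = t.startswith(word)` → ans = True
So ans = True

Answer: True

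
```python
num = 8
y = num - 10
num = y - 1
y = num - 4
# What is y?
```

Trace:
`num = 8` → num = 8
`y = num - 10` → y = -2
`num = y - 1` → num = -3
`y = num - 4` → y = -7
So y = -7

Answer: -7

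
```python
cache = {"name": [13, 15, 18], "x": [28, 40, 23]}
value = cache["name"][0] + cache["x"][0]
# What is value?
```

Trace:
`cache = {"name": [13, 15, 18], "x": [28, 40, 23]}` → cache = {'name': [13, 15, 18], 'x': [28, 40, 23]}
`value = cache["name"][0] + cache["x"][0]` → value = 41
So value = 41

Answer: 41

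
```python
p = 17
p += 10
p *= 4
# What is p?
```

Trace:
`p = 17` → p = 17
`p += 10` → p = 27
`p *= 4` → p = 108
So p = 108

Answer: 108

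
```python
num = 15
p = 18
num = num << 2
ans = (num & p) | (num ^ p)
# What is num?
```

Trace:
`num = 15` → num = 15
`p = 18` → p = 18
`num = num << 2` → num = 60
`ans = (num & p) | (num ^ p)` → ans = 62
So num = 60

Answer: 60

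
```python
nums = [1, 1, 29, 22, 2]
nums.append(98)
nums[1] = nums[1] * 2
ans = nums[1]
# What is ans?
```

Trace:
`nums = [1, 1, 29, 22, 2]` → nums = [1, 1, 29, 22, 2]
`nums.append(98)` → nums = [1, 1, 29, 22, 2, 98]
`nums[1] = nums[1] * 2` → nums = [1, 2, 29, 22, 2, 98]
`ans = nums[1]` → ans = 2
So ans = 2

Answer: 2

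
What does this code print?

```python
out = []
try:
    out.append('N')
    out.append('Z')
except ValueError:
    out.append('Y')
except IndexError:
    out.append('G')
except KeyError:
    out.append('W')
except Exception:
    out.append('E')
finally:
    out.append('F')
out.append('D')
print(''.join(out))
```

Execution trace: 'N' (try body) → 'Z' (try body, no exception) → 'F' (finally) → 'D' (after the try/except). Output: NZFD

Answer: NZFD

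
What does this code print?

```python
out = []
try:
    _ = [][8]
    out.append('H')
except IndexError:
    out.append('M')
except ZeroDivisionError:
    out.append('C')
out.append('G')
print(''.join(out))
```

Execution trace: 'M' (except IndexError) → 'G' (after the try/except). Output: MG

Answer: MG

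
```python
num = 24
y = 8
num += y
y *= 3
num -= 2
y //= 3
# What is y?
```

Trace:
`num = 24` → num = 24
`y = 8` → y = 8
`num += y` → num = 32
`y *= 3` → y = 24
`num -= 2` → num = 30
`y //= 3` → y = 8
So y = 8

Answer: 8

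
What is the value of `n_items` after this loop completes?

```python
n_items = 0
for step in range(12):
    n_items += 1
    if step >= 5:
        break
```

Loop breaks when step reaches 5, n_items is 6
`n_items` takes the values: 0 → 1 → 2 → 3 → 4 → 5 → 6

Answer: 6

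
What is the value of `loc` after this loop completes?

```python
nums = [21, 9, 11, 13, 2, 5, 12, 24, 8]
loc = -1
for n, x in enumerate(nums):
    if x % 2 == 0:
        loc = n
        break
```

First even number index in [21, 9, 11, 13, 2, 5, 12, 24, 8]
`loc` takes the values: -1 → 4

Answer: 4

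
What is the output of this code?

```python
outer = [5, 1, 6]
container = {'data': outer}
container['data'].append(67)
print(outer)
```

Key concept: dict holds reference to list.
Step by step:
`outer = [5, 1, 6]` → outer = [5, 1, 6]
`container = {'data': outer}` → container = {'data': [5, 1, 6]}
`container['data'].append(67)` → outer = [5, 1, 6, 67]; container = {'data': [5, 1, 6, 67]}
`print(outer)` → prints [5, 1, 6, 67]

Answer: [5, 1, 6, 67]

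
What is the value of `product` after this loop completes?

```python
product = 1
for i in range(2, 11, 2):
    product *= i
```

Product of even numbers 2 to 10
`product` takes the values: 1 → 2 → 8 → 48 → 384 → 3840

Answer: 3840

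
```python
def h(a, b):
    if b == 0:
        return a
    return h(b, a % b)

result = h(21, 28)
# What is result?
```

h(21, 28) -> h(28, 21) -> h(21, 7) -> h(7, 0) -> 7

Answer: 7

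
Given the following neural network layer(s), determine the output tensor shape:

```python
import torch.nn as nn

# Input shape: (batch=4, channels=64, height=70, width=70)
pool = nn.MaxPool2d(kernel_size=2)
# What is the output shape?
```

Input: (4, 64, 70, 70) -> Output: (4, 64, 35, 35)

Answer: (4, 64, 35, 35)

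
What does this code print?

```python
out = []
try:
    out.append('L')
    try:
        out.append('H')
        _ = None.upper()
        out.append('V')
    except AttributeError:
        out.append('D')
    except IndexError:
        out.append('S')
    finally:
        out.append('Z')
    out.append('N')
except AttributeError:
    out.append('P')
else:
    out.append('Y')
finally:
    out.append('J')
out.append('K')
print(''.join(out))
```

Execution trace: 'L' (try body) → 'H' (inner try body) → 'D' (inner except AttributeError) → 'Z' (inner finally) → 'N' (try body, no exception) → 'Y' (else) → 'J' (finally) → 'K' (after the try/except). Output: LHDZNYJK

Answer: LHDZNYJK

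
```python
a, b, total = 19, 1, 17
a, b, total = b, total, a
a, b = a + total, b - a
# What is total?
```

Trace:
`a, b, total = 19, 1, 17` → a = 19; b = 1; total = 17
`a, b, total = b, total, a` → a = 1; b = 17; total = 19
`a, b = a + total, b - a` → a = 20; b = 16
So total = 19

Answer: 19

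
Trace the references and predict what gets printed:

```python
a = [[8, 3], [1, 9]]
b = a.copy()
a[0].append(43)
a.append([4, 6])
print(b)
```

Key concept: shallow copy with nested lists.
Step by step:
`a = [[8, 3], [1, 9]]` → a = [[8, 3], [1, 9]]
`b = a.copy()` → b = [[8, 3], [1, 9]]
`a[0].append(43)` → a = [[8, 3, 43], [1, 9]]; b = [[8, 3, 43], [1, 9]]
`a.append([4, 6])` → a = [[8, 3, 43], [1, 9], [4, 6]]
`print(b)` → prints [[8, 3, 43], [1, 9]]

Answer: [[8, 3, 43], [1, 9]]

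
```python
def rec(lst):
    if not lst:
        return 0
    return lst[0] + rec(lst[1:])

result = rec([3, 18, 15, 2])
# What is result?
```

3 + 18 + 15 + 2 + 0 = 38

Answer: 38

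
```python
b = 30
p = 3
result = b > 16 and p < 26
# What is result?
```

Trace:
`b = 30` → b = 30
`p = 3` → p = 3
`result = b > 16 and p < 26` → result = True
So result = True

Answer: True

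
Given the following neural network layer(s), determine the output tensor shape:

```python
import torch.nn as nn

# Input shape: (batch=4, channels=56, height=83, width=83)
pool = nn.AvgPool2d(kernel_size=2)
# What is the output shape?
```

Input: (4, 56, 83, 83) -> Output: (4, 56, 41, 41)

Answer: (4, 56, 41, 41)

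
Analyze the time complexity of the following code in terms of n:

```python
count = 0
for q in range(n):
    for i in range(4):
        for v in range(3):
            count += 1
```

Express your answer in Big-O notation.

Each loop level contributes: n × 1 × 1. Multiplying the contributions gives O(n).

Answer: O(n)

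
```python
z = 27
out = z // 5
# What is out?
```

Trace:
`z = 27` → z = 27
`out = z // 5` → out = 5
So out = 5

Answer: 5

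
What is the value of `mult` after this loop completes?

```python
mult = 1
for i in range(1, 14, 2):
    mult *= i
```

Product of 1, 3, 5, ... up to 13
`mult` takes the values: 1 → 3 → 15 → 105 → 945 → 10395 → 135135

Answer: 135135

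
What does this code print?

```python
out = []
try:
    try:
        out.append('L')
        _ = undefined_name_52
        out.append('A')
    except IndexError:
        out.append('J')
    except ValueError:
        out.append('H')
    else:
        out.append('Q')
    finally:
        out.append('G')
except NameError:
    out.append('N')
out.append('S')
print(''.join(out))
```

Execution trace: 'L' (try body) → 'G' (finally) → 'N' (outer except NameError) → 'S' (after the try/except). Output: LGNS

Answer: LGNS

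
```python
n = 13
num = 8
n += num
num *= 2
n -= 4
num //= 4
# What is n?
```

Trace:
`n = 13` → n = 13
`num = 8` → num = 8
`n += num` → n = 21
`num *= 2` → num = 16
`n -= 4` → n = 17
`num //= 4` → num = 4
So n = 17

Answer: 17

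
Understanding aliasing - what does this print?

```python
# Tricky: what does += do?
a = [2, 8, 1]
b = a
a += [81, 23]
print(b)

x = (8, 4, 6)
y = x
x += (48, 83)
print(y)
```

Key concept: += behavior differs for mutable vs immutable.
Step by step:
`a = [2, 8, 1]` → a = [2, 8, 1]
`b = a` → b = [2, 8, 1] (same object as a)
`a += [81, 23]` → a = [2, 8, 1, 81, 23] (same object as b); b = [2, 8, 1, 81, 23] (same object as a)
`print(b)` → prints [2, 8, 1, 81, 23]
`x = (8, 4, 6)` → x = (8, 4, 6)
`y = x` → y = (8, 4, 6)
`x += (48, 83)` → x = (8, 4, 6, 48, 83)
`print(y)` → prints (8, 4, 6)

Answer:
[2, 8, 1, 81, 23]
(8, 4, 6)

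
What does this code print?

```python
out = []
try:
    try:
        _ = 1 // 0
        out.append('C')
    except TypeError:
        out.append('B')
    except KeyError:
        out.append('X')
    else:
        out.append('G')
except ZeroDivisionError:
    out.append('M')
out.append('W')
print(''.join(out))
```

Execution trace: 'M' (outer except ZeroDivisionError) → 'W' (after the try/except). Output: MW

Answer: MW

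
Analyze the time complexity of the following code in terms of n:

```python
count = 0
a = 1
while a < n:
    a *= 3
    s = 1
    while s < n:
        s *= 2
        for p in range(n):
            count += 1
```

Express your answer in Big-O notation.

Each loop level contributes: log n × log n × n. Multiplying the contributions gives O(n log² n).

Answer: O(n log² n)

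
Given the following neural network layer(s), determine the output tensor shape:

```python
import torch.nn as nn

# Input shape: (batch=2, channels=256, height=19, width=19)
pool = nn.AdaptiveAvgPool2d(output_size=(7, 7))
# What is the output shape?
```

Input: (2, 256, 19, 19) -> Output: (2, 256, 7, 7)

Answer: (2, 256, 7, 7)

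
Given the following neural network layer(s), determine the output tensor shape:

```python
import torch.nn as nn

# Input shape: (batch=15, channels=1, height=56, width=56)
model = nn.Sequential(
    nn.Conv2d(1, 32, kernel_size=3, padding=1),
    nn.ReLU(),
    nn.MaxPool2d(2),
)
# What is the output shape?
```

Input: (15, 1, 56, 56) -> after Conv2d: (15, 32, 56, 56) -> after ReLU: (15, 32, 56, 56) -> Output: (15, 32, 28, 28)

Answer: (15, 32, 28, 28)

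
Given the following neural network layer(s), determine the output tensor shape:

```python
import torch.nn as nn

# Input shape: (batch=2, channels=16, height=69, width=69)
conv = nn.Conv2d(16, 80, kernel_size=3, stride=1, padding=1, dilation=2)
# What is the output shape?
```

Input: (2, 16, 69, 69) -> Output: (2, 80, 67, 67)

Answer: (2, 80, 67, 67)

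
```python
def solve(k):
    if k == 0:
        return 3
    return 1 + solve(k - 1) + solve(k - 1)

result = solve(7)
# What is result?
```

solve(k) = 1 + 2·solve(k-1), solve(0)=3. Closed form: (3+1)·2^7 - 1 = 511.

Answer: 511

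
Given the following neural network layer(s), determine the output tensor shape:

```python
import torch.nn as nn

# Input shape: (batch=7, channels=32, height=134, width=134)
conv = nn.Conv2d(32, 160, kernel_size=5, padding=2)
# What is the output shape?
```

Input: (7, 32, 134, 134) -> Output: (7, 160, 134, 134)

Answer: (7, 160, 134, 134)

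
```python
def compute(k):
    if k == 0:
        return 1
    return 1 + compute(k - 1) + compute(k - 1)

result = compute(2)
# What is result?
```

compute(k) = 1 + 2·compute(k-1), compute(0)=1. Closed form: (1+1)·2^2 - 1 = 7.

Answer: 7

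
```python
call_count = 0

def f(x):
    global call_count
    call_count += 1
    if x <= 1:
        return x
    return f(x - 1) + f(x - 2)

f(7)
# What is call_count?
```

Calls(x) = 1 + Calls(x-1) + Calls(x-2); Calls(0)=Calls(1)=1. For x=7 this gives 41.

Answer: 41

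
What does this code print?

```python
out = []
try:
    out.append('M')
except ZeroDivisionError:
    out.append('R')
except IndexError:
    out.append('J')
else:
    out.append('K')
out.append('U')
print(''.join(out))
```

Execution trace: 'M' (try body, no exception) → 'K' (else) → 'U' (after the try/except). Output: MKU

Answer: MKU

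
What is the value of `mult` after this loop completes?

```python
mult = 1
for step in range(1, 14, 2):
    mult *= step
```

Product of 1, 3, 5, ... up to 13
`mult` takes the values: 1 → 3 → 15 → 105 → 945 → 10395 → 135135

Answer: 135135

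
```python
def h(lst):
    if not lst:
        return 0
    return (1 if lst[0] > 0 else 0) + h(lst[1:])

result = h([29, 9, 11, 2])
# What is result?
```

Count of positive elements in [29, 9, 11, 2] = 4

Answer: 4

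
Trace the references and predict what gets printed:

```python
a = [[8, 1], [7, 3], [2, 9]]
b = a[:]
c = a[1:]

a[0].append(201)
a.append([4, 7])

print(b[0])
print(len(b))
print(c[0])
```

Key concept: slice with nested mutation.
Step by step:
`a = [[8, 1], [7, 3], [2, 9]]` → a = [[8, 1], [7, 3], [2, 9]]
`b = a[:]` → b = [[8, 1], [7, 3], [2, 9]]
`c = a[1:]` → c = [[7, 3], [2, 9]]
`a[0].append(201)` → a = [[8, 1, 201], [7, 3], [2, 9]]; b = [[8, 1, 201], [7, 3], [2, 9]]
`a.append([4, 7])` → a = [[8, 1, 201], [7, 3], [2, 9], [4, 7]]
`print(b[0])` → prints [8, 1, 201]
`print(len(b))` → prints 3
`print(c[0])` → prints [7, 3]

Answer:
[8, 1, 201]
3
[7, 3]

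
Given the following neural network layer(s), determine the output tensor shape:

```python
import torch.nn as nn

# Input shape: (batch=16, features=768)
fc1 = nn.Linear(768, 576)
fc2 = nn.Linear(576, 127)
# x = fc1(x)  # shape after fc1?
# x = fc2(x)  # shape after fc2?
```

Input: (16, 768) -> after fc1: (16, 576) -> Output: (16, 127)

Answer: (16, 127)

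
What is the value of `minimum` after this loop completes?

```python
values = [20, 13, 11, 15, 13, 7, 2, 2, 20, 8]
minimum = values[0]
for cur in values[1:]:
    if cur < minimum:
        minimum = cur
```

Minimum of [20, 13, 11, 15, 13, 7, 2, 2, 20, 8]
`minimum` takes the values: 20 → 13 → 11 → 7 → 2

Answer: 2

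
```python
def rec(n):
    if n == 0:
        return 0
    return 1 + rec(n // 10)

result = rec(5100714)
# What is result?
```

Count of digits of 5100714: 7

Answer: 7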